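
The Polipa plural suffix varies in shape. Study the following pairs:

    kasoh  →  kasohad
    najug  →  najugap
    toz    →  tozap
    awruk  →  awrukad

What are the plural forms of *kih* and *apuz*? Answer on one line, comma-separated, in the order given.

Looking at the final consonant of each stem: -ad when the stem ends in a voiceless consonant (*kasoh*, *awruk*); -ap when the stem ends in a voiced consonant (*najug*, *toz*).
*kih*: final consonant = /h/, voiceless → -ad → *kihad*.
*apuz*: final consonant = /z/, voiced → -ap → *apuzap*.

kihad, apuzap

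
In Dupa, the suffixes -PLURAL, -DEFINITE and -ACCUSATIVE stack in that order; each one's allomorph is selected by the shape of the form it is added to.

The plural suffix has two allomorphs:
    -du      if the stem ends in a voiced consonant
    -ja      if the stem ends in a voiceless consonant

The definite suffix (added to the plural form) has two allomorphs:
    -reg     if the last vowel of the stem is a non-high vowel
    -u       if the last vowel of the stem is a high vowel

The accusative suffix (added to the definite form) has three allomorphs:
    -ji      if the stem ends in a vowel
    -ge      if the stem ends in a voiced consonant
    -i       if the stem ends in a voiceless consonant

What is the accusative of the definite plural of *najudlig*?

*najudlig*: final consonant = /g/, voiced → -du → *najudligdu*.
The plural form *najudligdu*: last vowel = /u/, a high vowel → -u → *najudligduu*.
The definite form *najudligduu* — final sound /u/ (a vowel) → -ji → *najudligduuji*.

najudligduuji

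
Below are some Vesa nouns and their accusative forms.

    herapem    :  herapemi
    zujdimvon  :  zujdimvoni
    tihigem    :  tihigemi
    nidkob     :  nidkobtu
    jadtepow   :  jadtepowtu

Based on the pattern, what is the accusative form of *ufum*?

ufumi

The pattern is nasality of the final consonant: -i when the stem ends in a nasal (*herapem*, *zujdimvon*, *tihigem*); -tu when the stem ends in a non-nasal consonant (*nidkob*, *jadtepow*).
*ufum*: final consonant = /m/, a nasal → -i → *ufumi*.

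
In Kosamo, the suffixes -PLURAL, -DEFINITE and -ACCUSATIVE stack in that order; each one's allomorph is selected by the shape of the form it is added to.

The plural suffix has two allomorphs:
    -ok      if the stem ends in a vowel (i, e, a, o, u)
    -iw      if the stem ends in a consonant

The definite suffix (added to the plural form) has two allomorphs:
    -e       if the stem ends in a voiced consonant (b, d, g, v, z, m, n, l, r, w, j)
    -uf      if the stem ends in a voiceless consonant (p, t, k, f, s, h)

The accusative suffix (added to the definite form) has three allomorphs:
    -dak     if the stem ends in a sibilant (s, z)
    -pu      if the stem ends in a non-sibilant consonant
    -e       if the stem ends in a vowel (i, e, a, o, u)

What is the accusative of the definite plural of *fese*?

feseokufpu

Since the final sound of *fese* is /e/ (a vowel), it takes -ok, giving *feseok*.
The plural form *feseok*: final consonant = /k/, voiceless → -uf → *feseokuf*.
Since the final sound of the definite form *feseokuf* is /f/ (a non-sibilant consonant), it takes -pu, giving *feseokufpu*.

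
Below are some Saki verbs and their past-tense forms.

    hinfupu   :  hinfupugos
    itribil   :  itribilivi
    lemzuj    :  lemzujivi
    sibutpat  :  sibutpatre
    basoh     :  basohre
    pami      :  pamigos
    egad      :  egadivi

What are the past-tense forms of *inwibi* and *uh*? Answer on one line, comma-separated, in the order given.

inwibigos, uhre

The alternation tracks the final sound of the stem — -re when the stem ends in a voiceless consonant (*sibutpat*, *basoh*); -ivi when the stem ends in a voiced consonant (*itribil*, *lemzuj*, *egad*); -gos when the stem ends in a vowel (*hinfupu*, *pami*).
Since the final sound of *inwibi* is /i/ (a vowel), it takes -gos, giving *inwibigos*.
*uh* — final sound /h/ (a voiceless consonant) → -re → *uhre*.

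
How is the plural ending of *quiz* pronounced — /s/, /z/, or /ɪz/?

The stem *quiz* ends in a sibilant (/s, z, ʃ, ʒ, tʃ, dʒ/).
The plural suffix surfaces as /ɪz/ after sibilants, /s/ after other voiceless consonants, and /z/ after other voiced sounds.
So the plural -s on *quiz* is pronounced /ɪz/.

/ɪz/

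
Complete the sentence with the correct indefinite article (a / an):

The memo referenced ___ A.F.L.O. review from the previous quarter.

The indefinite article is chosen by the initial *sound* of the following word, not its spelling.
The initialism *A.F.L.O.* is read letter by letter; the first letter, A, is pronounced /eɪ/, which begins with a vowel sound.
So the article is *an*: The memo referenced an A.F.L.O. review from the previous quarter.

an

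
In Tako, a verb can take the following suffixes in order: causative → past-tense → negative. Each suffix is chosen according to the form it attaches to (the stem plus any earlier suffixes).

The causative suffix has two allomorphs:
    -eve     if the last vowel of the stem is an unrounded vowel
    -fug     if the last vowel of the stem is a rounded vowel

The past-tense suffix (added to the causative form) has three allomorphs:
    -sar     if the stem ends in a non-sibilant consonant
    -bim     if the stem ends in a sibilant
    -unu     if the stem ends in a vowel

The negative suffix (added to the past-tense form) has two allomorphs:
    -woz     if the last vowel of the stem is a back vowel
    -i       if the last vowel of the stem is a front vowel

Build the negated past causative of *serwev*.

serweveveunuwoz

Since the last vowel of *serwev* is /e/ (an unrounded vowel), it takes -eve, giving *serweveve*.
The causative form *serweveve*: final sound = /e/, a vowel → -unu → *serweveveunu*.
The past-tense form *serweveveunu* — last vowel /u/ (a back vowel) → -woz → *serweveveunuwoz*.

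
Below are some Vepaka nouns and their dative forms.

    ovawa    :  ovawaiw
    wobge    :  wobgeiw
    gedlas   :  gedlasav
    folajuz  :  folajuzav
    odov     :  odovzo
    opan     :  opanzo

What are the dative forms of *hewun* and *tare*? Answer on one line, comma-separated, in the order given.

hewunzo, tareiw

The alternation tracks the final sound of the stem — -av when the stem ends in a sibilant (*gedlas*, *folajuz*); -zo when the stem ends in a non-sibilant consonant (*odov*, *opan*); -iw when the stem ends in a vowel (*ovawa*, *wobge*).
*hewun*: final sound = /n/, a non-sibilant consonant → -zo → *hewunzo*.
The final sound of *tare* is /e/, which is a vowel, so the suffix is -iw, giving *tareiw*.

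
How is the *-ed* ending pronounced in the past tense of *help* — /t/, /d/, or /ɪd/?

/t/

The stem *help* ends in a voiceless consonant other than /t/.
The -ed suffix is realized as /ɪd/ after /t, d/; as /t/ after other voiceless consonants; and as /d/ after other voiced sounds.
So -ed on *help* is pronounced /t/.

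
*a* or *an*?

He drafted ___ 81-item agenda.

an

The indefinite article is chosen by the initial *sound* of the following word, not its spelling.
The number *81* is spoken "eighty-…", beginning with /ˈeɪti/ — a vowel sound.
So the article is *an*: He drafted an 81-item agenda.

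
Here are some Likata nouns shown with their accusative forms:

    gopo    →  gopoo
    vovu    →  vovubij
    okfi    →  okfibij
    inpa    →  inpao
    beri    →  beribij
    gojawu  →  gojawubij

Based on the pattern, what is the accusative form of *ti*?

tibij

The suffix is conditioned by the last vowel: -bij when the last vowel of the stem is a high vowel (*vovu*, *okfi*, *beri*, *gojawu*); -o when the last vowel of the stem is a non-high vowel (*gopo*, *inpa*).
*ti*: last vowel = /i/, a high vowel → -bij → *tibij*.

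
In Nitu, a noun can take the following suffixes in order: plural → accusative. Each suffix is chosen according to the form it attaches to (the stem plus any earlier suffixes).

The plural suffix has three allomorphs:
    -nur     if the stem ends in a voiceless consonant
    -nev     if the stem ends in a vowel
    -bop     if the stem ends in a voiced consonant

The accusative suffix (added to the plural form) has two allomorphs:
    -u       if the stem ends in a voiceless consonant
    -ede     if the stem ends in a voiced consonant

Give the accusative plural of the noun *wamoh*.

wamohnurede

*wamoh* — final sound /h/ (a voiceless consonant) → -nur → *wamohnur*.
The final consonant of the plural form *wamohnur* is /r/, which is voiced, so the accusative suffix is -ede, giving *wamohnurede*.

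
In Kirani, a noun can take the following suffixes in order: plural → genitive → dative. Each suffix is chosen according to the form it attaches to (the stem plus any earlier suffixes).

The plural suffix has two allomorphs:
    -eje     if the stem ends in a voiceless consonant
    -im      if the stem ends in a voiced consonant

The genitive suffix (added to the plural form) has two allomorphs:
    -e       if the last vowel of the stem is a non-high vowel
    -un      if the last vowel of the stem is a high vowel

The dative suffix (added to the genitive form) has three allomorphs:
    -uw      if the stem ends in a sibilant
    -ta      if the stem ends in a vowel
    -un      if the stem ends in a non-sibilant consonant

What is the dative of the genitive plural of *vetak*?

Since the final consonant of *vetak* is /k/ (voiceless), it takes -eje, giving *vetakeje*.
The plural form *vetakeje* — last vowel /e/ (a non-high vowel) → -e → *vetakejee*.
The genitive form *vetakejee* — final sound /e/ (a vowel) → -ta → *vetakejeeta*.

vetakejeeta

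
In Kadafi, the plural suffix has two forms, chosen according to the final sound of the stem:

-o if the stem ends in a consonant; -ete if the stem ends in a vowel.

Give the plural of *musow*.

Since the final sound of *musow* is /w/ (a consonant), it takes -o, giving *musowo*.

musowo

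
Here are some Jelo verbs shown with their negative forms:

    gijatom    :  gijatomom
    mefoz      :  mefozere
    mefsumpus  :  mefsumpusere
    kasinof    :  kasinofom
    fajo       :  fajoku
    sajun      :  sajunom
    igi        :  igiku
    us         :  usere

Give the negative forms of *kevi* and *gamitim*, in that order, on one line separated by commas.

The suffix is conditioned by the final sound: -ere when the stem ends in a sibilant (*mefoz*, *mefsumpus*, *us*); -om when the stem ends in a non-sibilant consonant (*gijatom*, *kasinof*, *sajun*); -ku when the stem ends in a vowel (*fajo*, *igi*).
*kevi* — final sound /i/ (a vowel) → -ku → *keviku*.
*gamitim* — final sound /m/ (a non-sibilant consonant) → -om → *gamitimom*.

keviku, gamitimom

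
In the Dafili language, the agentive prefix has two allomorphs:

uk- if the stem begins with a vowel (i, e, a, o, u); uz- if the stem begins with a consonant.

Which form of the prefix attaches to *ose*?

uk-

Since the first sound of *ose* is /o/ (a vowel), it takes uk-.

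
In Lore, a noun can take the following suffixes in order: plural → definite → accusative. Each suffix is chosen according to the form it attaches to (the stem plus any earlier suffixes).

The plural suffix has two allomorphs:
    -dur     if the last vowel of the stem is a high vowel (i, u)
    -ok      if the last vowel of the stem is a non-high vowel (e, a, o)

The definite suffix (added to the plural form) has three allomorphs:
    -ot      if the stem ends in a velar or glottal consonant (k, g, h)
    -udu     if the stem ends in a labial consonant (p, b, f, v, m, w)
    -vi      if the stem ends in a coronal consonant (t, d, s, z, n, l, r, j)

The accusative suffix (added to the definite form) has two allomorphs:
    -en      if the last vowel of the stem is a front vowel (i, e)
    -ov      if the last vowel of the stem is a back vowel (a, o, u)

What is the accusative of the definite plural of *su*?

sudurvien

Since the last vowel of *su* is /u/ (a high vowel), it takes -dur, giving *sudur*.
Since the final consonant of the plural form *sudur* is /r/ (coronal), it takes -vi, giving *sudurvi*.
Since the last vowel of the definite form *sudurvi* is /i/ (a front vowel), it takes -en, giving *sudurvien*.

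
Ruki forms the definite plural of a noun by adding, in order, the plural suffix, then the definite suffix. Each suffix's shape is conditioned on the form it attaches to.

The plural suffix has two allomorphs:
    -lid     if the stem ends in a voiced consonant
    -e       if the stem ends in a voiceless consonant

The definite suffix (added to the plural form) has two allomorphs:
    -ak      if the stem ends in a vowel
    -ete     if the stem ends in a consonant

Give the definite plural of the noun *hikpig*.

hikpiglidete

*hikpig* — final consonant /g/ (voiced) → -lid → *hikpiglid*.
The plural form *hikpiglid* — final sound /d/ (a consonant) → -ete → *hikpiglidete*.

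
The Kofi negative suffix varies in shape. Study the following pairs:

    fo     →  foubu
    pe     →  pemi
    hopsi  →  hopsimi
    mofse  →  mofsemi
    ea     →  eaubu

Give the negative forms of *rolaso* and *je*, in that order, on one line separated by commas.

The pattern is front/back vowel harmony: -mi when the last vowel of the stem is a front vowel (*pe*, *hopsi*, *mofse*); -ubu when the last vowel of the stem is a back vowel (*fo*, *ea*).
*rolaso*: last vowel = /o/, a back vowel → -ubu → *rolasoubu*.
*je* — last vowel /e/ (a front vowel) → -mi → *jemi*.

rolasoubu, jemi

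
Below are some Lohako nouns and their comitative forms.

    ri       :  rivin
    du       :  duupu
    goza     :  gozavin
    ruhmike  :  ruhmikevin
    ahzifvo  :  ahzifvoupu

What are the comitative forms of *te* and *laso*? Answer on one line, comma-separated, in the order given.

The pattern is rounding harmony: -upu when the last vowel of the stem is a rounded vowel (*du*, *ahzifvo*); -vin when the last vowel of the stem is an unrounded vowel (*ri*, *goza*, *ruhmike*).
*te* — last vowel /e/ (an unrounded vowel) → -vin → *tevin*.
*laso*: last vowel = /o/, a rounded vowel → -upu → *lasoupu*.

tevin, lasoupu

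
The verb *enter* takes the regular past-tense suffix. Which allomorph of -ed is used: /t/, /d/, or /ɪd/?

/d/

The stem *enter* ends in a voiced sound other than /d/.
The -ed suffix is realized as /ɪd/ after /t, d/; as /t/ after other voiceless consonants; and as /d/ after other voiced sounds.
So -ed on *enter* is pronounced /d/.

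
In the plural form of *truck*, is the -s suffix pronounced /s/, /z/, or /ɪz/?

The stem *truck* ends in a voiceless non-sibilant consonant.
The plural suffix surfaces as /ɪz/ after sibilants, /s/ after other voiceless consonants, and /z/ after other voiced sounds.
So the plural -s on *truck* is pronounced /s/.

/s/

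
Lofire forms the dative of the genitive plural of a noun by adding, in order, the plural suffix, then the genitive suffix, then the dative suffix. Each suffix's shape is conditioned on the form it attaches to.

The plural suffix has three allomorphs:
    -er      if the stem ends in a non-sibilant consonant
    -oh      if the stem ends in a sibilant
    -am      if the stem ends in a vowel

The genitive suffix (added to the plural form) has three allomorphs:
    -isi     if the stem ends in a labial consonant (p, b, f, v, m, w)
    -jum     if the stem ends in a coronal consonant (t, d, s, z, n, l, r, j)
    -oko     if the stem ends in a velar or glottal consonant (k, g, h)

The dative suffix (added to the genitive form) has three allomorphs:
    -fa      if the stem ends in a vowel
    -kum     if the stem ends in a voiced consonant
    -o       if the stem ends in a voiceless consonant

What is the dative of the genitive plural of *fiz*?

*fiz* — final sound /z/ (a sibilant) → -oh → *fizoh*.
The plural form *fizoh* — final consonant /h/ (velar/glottal) → -oko → *fizohoko*.
The final sound of the genitive form *fizohoko* is /o/, which is a vowel, so the dative suffix is -fa, giving *fizohokofa*.

fizohokofa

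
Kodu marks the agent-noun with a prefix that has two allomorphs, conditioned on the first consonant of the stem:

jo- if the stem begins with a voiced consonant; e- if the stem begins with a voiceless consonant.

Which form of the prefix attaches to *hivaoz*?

The first consonant of *hivaoz* is /h/, which is voiceless, so the prefix is e-.

e-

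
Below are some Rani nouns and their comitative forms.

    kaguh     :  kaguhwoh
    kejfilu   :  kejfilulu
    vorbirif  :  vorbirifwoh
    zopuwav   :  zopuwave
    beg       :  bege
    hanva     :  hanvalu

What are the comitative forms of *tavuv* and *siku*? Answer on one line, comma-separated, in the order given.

The alternation tracks the final sound of the stem — -woh when the stem ends in a voiceless consonant (*kaguh*, *vorbirif*); -e when the stem ends in a voiced consonant (*zopuwav*, *beg*); -lu when the stem ends in a vowel (*kejfilu*, *hanva*).
*tavuv*: final sound = /v/, a voiced consonant → -e → *tavuve*.
Since the final sound of *siku* is /u/ (a vowel), it takes -lu, giving *sikulu*.

tavuve, sikulu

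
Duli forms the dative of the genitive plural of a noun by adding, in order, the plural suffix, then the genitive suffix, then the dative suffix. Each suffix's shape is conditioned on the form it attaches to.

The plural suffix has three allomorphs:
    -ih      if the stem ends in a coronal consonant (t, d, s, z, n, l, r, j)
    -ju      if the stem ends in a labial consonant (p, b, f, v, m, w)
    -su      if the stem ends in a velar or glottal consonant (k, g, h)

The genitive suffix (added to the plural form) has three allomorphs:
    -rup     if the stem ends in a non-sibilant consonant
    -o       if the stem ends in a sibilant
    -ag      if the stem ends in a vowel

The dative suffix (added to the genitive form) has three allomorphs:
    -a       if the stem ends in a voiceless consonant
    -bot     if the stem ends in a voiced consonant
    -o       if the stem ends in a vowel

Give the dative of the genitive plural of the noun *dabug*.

The final consonant of *dabug* is /g/, which is velar/glottal, so the plural suffix is -su, giving *dabugsu*.
The final sound of the plural form *dabugsu* is /u/, which is a vowel, so the genitive suffix is -ag, giving *dabugsuag*.
The final sound of the genitive form *dabugsuag* is /g/, which is a voiced consonant, so the dative suffix is -bot, giving *dabugsuagbot*.

dabugsuagbot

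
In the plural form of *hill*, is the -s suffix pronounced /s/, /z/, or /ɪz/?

/z/

The stem *hill* ends in a voiced non-sibilant sound.
The plural suffix surfaces as /ɪz/ after sibilants, /s/ after other voiceless consonants, and /z/ after other voiced sounds.
So the plural -s on *hill* is pronounced /z/.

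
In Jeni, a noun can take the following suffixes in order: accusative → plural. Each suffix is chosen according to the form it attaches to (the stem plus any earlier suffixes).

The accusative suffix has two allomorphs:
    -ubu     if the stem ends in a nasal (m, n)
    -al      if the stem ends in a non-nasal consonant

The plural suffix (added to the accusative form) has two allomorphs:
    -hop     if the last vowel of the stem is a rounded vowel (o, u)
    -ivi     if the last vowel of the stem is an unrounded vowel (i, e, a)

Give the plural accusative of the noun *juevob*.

*juevob* — final consonant /b/ (non-nasal) → -al → *juevobal*.
The accusative form *juevobal*: last vowel = /a/, an unrounded vowel → -ivi → *juevobalivi*.

juevobalivi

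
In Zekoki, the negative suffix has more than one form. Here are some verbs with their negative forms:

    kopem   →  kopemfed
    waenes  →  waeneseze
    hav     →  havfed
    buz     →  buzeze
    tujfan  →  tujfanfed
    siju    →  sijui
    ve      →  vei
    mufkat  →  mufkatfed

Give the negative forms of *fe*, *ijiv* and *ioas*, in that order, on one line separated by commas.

The suffix is conditioned by the final sound: -eze when the stem ends in a sibilant (*waenes*, *buz*); -fed when the stem ends in a non-sibilant consonant (*kopem*, *hav*, *tujfan*, *mufkat*); -i when the stem ends in a vowel (*siju*, *ve*).
*fe* — final sound /e/ (a vowel) → -i → *fei*.
*ijiv* — final sound /v/ (a non-sibilant consonant) → -fed → *ijivfed*.
*ioas*: final sound = /s/, a sibilant → -eze → *ioaseze*.

fei, ijivfed, ioaseze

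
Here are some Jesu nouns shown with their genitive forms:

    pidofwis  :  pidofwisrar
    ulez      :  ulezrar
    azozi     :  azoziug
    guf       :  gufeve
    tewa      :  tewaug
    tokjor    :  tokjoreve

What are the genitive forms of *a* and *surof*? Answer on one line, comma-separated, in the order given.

Looking at the final sound of each stem: -rar when the stem ends in a sibilant (*pidofwis*, *ulez*); -eve when the stem ends in a non-sibilant consonant (*guf*, *tokjor*); -ug when the stem ends in a vowel (*azozi*, *tewa*).
*a* — final sound /a/ (a vowel) → -ug → *aug*.
*surof*: final sound = /f/, a non-sibilant consonant → -eve → *surofeve*.

aug, surofeve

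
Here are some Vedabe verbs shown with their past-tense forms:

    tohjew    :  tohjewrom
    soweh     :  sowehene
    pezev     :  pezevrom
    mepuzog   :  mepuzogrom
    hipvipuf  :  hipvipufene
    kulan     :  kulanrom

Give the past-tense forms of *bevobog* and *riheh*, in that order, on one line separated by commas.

Looking at the final consonant of each stem: -ene when the stem ends in a voiceless consonant (*soweh*, *hipvipuf*); -rom when the stem ends in a voiced consonant (*tohjew*, *pezev*, *mepuzog*, *kulan*).
Since the final consonant of *bevobog* is /g/ (voiced), it takes -rom, giving *bevobogrom*.
The final consonant of *riheh* is /h/, which is voiceless, so the suffix is -ene, giving *rihehene*.

bevobogrom, rihehene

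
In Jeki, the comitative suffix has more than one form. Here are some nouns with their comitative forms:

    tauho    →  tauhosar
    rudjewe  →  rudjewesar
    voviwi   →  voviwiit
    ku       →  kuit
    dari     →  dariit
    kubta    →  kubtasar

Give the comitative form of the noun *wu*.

wuit

The pattern is height harmony: -it when the last vowel of the stem is a high vowel (*voviwi*, *ku*, *dari*); -sar when the last vowel of the stem is a non-high vowel (*tauho*, *rudjewe*, *kubta*).
*wu* — last vowel /u/ (a high vowel) → -it → *wuit*.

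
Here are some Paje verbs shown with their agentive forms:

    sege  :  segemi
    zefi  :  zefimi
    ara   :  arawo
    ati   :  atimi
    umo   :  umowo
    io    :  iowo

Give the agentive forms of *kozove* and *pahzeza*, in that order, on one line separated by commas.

The suffix is conditioned by the last vowel: -mi when the last vowel of the stem is a front vowel (*sege*, *zefi*, *ati*); -wo when the last vowel of the stem is a back vowel (*ara*, *umo*, *io*).
The last vowel of *kozove* is /e/, which is a front vowel, so the suffix is -mi, giving *kozovemi*.
Since the last vowel of *pahzeza* is /a/ (a back vowel), it takes -wo, giving *pahzezawo*.

kozovemi, pahzezawo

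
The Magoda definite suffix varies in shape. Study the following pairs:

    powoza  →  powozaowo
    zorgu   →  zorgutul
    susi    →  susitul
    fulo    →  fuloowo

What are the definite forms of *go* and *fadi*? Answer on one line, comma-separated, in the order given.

The pattern is height harmony: -tul when the last vowel of the stem is a high vowel (*zorgu*, *susi*); -owo when the last vowel of the stem is a non-high vowel (*powoza*, *fulo*).
The last vowel of *go* is /o/, which is a non-high vowel, so the suffix is -owo, giving *goowo*.
Since the last vowel of *fadi* is /i/ (a high vowel), it takes -tul, giving *faditul*.

goowo, faditul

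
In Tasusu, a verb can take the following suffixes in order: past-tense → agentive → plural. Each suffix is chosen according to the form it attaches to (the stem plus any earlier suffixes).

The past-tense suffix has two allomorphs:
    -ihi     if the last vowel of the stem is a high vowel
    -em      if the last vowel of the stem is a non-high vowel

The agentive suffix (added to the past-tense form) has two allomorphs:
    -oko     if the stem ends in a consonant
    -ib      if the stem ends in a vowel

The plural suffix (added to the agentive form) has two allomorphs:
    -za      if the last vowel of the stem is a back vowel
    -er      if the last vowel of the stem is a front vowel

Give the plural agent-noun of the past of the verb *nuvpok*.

*nuvpok*: last vowel = /o/, a non-high vowel → -em → *nuvpokem*.
Since the final sound of the past-tense form *nuvpokem* is /m/ (a consonant), it takes -oko, giving *nuvpokemoko*.
The last vowel of the agentive form *nuvpokemoko* is /o/, which is a back vowel, so the plural suffix is -za, giving *nuvpokemokoza*.

nuvpokemokoza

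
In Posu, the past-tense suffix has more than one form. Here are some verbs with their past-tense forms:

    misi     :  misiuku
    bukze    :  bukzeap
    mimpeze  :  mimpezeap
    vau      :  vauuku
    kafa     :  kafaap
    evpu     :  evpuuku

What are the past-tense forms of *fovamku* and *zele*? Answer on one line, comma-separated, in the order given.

The pattern is height harmony: -uku when the last vowel of the stem is a high vowel (*misi*, *vau*, *evpu*); -ap when the last vowel of the stem is a non-high vowel (*bukze*, *mimpeze*, *kafa*).
Since the last vowel of *fovamku* is /u/ (a high vowel), it takes -uku, giving *fovamkuuku*.
The last vowel of *zele* is /e/, which is a non-high vowel, so the suffix is -ap, giving *zeleap*.

fovamkuuku, zeleap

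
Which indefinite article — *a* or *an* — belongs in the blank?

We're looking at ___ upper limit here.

an

The indefinite article is chosen by the initial *sound* of the following word, not its spelling.
*upper* begins with the sound /ʌ/ (u pronounced /ʌ/) — a vowel sound.
So the article is *an*: We're looking at an upper limit here.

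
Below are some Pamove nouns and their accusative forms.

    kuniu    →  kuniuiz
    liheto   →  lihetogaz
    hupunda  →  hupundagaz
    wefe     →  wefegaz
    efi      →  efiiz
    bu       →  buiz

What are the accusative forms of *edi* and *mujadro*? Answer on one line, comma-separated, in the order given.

Looking at the last vowel of each stem: -iz when the last vowel of the stem is a high vowel (*kuniu*, *efi*, *bu*); -gaz when the last vowel of the stem is a non-high vowel (*liheto*, *hupunda*, *wefe*).
The last vowel of *edi* is /i/, which is a high vowel, so the suffix is -iz, giving *ediiz*.
*mujadro* — last vowel /o/ (a non-high vowel) → -gaz → *mujadrogaz*.

ediiz, mujadrogaz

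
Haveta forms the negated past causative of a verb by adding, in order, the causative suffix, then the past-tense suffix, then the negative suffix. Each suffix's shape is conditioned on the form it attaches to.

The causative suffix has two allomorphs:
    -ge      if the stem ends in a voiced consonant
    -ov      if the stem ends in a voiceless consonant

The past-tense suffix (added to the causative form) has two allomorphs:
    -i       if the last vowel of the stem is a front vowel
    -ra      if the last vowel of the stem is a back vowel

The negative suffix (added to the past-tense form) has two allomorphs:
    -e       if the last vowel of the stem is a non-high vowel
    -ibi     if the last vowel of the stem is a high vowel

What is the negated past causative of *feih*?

Since the final consonant of *feih* is /h/ (voiceless), it takes -ov, giving *feihov*.
The causative form *feihov*: last vowel = /o/, a back vowel → -ra → *feihovra*.
The past-tense form *feihovra*: last vowel = /a/, a non-high vowel → -e → *feihovrae*.

feihovrae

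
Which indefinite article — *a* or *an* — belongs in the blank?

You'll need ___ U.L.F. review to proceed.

a

The indefinite article is chosen by the initial *sound* of the following word, not its spelling.
The initialism *U.L.F.* is read letter by letter; the first letter, U, is pronounced /juː/, which begins with a consonant sound.
So the article is *a*: You'll need a U.L.F. review to proceed.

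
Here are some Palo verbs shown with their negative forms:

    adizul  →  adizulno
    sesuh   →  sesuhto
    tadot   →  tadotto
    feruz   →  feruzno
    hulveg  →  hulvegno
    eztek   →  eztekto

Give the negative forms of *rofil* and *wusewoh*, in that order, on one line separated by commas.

rofilno, wusewohto

The alternation tracks the final consonant of the stem — -to when the stem ends in a voiceless consonant (*sesuh*, *tadot*, *eztek*); -no when the stem ends in a voiced consonant (*adizul*, *feruz*, *hulveg*).
Since the final consonant of *rofil* is /l/ (voiced), it takes -no, giving *rofilno*.
Since the final consonant of *wusewoh* is /h/ (voiceless), it takes -to, giving *wusewohto*.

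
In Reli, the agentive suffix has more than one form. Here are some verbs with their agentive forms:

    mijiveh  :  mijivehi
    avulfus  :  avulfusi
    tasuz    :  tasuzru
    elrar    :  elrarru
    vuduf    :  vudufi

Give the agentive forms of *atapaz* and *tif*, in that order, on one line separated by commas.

The suffix is conditioned by the final consonant: -i when the stem ends in a voiceless consonant (*mijiveh*, *avulfus*, *vuduf*); -ru when the stem ends in a voiced consonant (*tasuz*, *elrar*).
Since the final consonant of *atapaz* is /z/ (voiced), it takes -ru, giving *atapazru*.
The final consonant of *tif* is /f/, which is voiceless, so the suffix is -i, giving *tifi*.

atapazru, tifi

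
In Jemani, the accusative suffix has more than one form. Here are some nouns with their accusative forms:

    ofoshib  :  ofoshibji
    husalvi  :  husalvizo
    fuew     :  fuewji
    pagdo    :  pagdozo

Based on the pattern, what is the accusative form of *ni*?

Looking at the final sound of each stem: -ji when the stem ends in a consonant (*ofoshib*, *fuew*); -zo when the stem ends in a vowel (*husalvi*, *pagdo*).
*ni* — final sound /i/ (a vowel) → -zo → *nizo*.

nizo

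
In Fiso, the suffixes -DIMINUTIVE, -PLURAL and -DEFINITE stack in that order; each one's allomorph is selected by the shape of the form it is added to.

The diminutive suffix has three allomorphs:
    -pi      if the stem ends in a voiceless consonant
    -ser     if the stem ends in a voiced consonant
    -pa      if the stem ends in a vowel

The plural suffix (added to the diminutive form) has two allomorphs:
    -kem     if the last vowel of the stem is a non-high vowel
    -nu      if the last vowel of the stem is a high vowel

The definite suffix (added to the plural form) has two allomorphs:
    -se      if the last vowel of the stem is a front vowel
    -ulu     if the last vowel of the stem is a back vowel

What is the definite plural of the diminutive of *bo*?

bopakemse

Since the final sound of *bo* is /o/ (a vowel), it takes -pa, giving *bopa*.
Since the last vowel of the diminutive form *bopa* is /a/ (a non-high vowel), it takes -kem, giving *bopakem*.
Since the last vowel of the plural form *bopakem* is /e/ (a front vowel), it takes -se, giving *bopakemse*.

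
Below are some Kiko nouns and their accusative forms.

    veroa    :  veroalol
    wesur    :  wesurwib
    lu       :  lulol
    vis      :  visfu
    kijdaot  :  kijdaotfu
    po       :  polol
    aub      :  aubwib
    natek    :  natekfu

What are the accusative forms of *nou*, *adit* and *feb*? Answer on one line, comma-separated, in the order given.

The suffix is conditioned by the final sound: -fu when the stem ends in a voiceless consonant (*vis*, *kijdaot*, *natek*); -wib when the stem ends in a voiced consonant (*wesur*, *aub*); -lol when the stem ends in a vowel (*veroa*, *lu*, *po*).
*nou*: final sound = /u/, a vowel → -lol → *noulol*.
The final sound of *adit* is /t/, which is a voiceless consonant, so the suffix is -fu, giving *aditfu*.
The final sound of *feb* is /b/, which is a voiced consonant, so the suffix is -wib, giving *febwib*.

noulol, aditfu, febwib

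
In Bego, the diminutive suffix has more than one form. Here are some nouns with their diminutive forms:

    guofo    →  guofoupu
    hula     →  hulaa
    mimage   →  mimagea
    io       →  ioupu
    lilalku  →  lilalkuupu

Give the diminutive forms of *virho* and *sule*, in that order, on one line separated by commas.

The alternation tracks the last vowel of the stem — -upu when the last vowel of the stem is a rounded vowel (*guofo*, *io*, *lilalku*); -a when the last vowel of the stem is an unrounded vowel (*hula*, *mimage*).
The last vowel of *virho* is /o/, which is a rounded vowel, so the suffix is -upu, giving *virhoupu*.
*sule* — last vowel /e/ (an unrounded vowel) → -a → *sulea*.

virhoupu, sulea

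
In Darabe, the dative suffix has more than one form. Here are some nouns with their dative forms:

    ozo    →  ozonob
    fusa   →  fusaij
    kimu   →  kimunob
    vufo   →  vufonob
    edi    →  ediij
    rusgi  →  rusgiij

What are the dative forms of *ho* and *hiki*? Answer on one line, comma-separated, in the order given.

The alternation tracks the last vowel of the stem — -nob when the last vowel of the stem is a rounded vowel (*ozo*, *kimu*, *vufo*); -ij when the last vowel of the stem is an unrounded vowel (*fusa*, *edi*, *rusgi*).
*ho* — last vowel /o/ (a rounded vowel) → -nob → *honob*.
The last vowel of *hiki* is /i/, which is an unrounded vowel, so the suffix is -ij, giving *hikiij*.

honob, hikiij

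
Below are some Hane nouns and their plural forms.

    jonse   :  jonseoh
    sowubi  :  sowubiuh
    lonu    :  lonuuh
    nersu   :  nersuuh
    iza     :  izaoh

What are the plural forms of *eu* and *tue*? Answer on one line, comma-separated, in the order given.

euuh, tueoh

The suffix is conditioned by the last vowel: -uh when the last vowel of the stem is a high vowel (*sowubi*, *lonu*, *nersu*); -oh when the last vowel of the stem is a non-high vowel (*jonse*, *iza*).
The last vowel of *eu* is /u/, which is a high vowel, so the suffix is -uh, giving *euuh*.
*tue*: last vowel = /e/, a non-high vowel → -oh → *tueoh*.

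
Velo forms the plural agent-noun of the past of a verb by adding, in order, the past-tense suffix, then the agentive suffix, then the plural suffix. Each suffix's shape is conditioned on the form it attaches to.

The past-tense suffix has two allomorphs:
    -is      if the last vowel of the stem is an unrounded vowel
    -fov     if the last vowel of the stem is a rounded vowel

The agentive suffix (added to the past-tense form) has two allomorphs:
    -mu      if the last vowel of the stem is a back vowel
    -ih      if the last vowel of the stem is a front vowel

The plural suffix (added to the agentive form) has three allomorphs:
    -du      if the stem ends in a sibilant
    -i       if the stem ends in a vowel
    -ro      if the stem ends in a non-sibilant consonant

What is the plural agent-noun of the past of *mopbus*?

*mopbus*: last vowel = /u/, a rounded vowel → -fov → *mopbusfov*.
The past-tense form *mopbusfov*: last vowel = /o/, a back vowel → -mu → *mopbusfovmu*.
The agentive form *mopbusfovmu* — final sound /u/ (a vowel) → -i → *mopbusfovmui*.

mopbusfovmui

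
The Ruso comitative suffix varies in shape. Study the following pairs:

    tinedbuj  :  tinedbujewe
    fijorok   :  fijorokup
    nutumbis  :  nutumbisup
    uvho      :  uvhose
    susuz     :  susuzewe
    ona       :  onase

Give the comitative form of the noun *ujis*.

The suffix is conditioned by the final sound: -up when the stem ends in a voiceless consonant (*fijorok*, *nutumbis*); -ewe when the stem ends in a voiced consonant (*tinedbuj*, *susuz*); -se when the stem ends in a vowel (*uvho*, *ona*).
Since the final sound of *ujis* is /s/ (a voiceless consonant), it takes -up, giving *ujisup*.

ujisup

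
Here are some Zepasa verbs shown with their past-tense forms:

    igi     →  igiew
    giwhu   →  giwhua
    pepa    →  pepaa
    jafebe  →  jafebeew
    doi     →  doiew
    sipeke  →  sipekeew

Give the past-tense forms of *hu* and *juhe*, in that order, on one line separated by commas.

The pattern is front/back vowel harmony: -ew when the last vowel of the stem is a front vowel (*igi*, *jafebe*, *doi*, *sipeke*); -a when the last vowel of the stem is a back vowel (*giwhu*, *pepa*).
*hu*: last vowel = /u/, a back vowel → -a → *hua*.
Since the last vowel of *juhe* is /e/ (a front vowel), it takes -ew, giving *juheew*.

hua, juheew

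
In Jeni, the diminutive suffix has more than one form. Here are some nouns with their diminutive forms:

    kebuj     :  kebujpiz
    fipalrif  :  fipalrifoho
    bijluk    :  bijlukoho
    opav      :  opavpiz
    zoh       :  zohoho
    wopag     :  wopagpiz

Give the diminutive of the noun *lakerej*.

lakerejpiz

The pattern is voicing of the final consonant: -oho when the stem ends in a voiceless consonant (*fipalrif*, *bijluk*, *zoh*); -piz when the stem ends in a voiced consonant (*kebuj*, *opav*, *wopag*).
Since the final consonant of *lakerej* is /j/ (voiced), it takes -piz, giving *lakerejpiz*.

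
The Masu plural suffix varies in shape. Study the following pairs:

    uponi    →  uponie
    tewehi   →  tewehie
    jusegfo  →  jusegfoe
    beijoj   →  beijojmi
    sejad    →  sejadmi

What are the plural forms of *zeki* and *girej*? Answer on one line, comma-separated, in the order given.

zekie, girejmi

The suffix is conditioned by the final sound: -mi when the stem ends in a consonant (*beijoj*, *sejad*); -e when the stem ends in a vowel (*uponi*, *tewehi*, *jusegfo*).
Since the final sound of *zeki* is /i/ (a vowel), it takes -e, giving *zekie*.
*girej* — final sound /j/ (a consonant) → -mi → *girejmi*.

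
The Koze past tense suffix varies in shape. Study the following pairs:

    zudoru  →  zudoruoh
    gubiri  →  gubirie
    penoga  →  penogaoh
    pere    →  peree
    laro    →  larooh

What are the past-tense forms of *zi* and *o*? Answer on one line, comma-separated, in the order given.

The suffix is conditioned by the last vowel: -e when the last vowel of the stem is a front vowel (*gubiri*, *pere*); -oh when the last vowel of the stem is a back vowel (*zudoru*, *penoga*, *laro*).
*zi*: last vowel = /i/, a front vowel → -e → *zie*.
*o*: last vowel = /o/, a back vowel → -oh → *ooh*.

zie, ooh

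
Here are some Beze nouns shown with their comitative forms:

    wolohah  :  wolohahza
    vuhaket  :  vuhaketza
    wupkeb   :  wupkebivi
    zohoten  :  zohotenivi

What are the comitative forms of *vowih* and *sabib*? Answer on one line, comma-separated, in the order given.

vowihza, sabibivi

The suffix is conditioned by the final consonant: -za when the stem ends in a voiceless consonant (*wolohah*, *vuhaket*); -ivi when the stem ends in a voiced consonant (*wupkeb*, *zohoten*).
*vowih* — final consonant /h/ (voiceless) → -za → *vowihza*.
Since the final consonant of *sabib* is /b/ (voiced), it takes -ivi, giving *sabibivi*.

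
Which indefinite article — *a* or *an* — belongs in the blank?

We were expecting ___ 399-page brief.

a

The indefinite article is chosen by the initial *sound* of the following word, not its spelling.
The number *399* is spoken "three hundred …", beginning with /θriː/ — a consonant sound.
So the article is *a*: We were expecting a 399-page brief.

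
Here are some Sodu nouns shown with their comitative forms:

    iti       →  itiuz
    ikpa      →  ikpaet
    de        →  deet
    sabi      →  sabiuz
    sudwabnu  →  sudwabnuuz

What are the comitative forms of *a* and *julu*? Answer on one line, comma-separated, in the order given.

aet, juluuz

The alternation tracks the last vowel of the stem — -uz when the last vowel of the stem is a high vowel (*iti*, *sabi*, *sudwabnu*); -et when the last vowel of the stem is a non-high vowel (*ikpa*, *de*).
*a* — last vowel /a/ (a non-high vowel) → -et → *aet*.
*julu*: last vowel = /u/, a high vowel → -uz → *juluuz*.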